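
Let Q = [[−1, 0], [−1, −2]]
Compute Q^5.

tr Q = −3 and det Q = 2, so the characteristic polynomial is λ² − (−3)λ + (2) with roots −2 and −1.
Eigenvectors give P = [[0, −1], [1, 1]] with P⁻¹ = [[1, 1], [−1, 0]], and Q = P·diag(−2, −1)·P⁻¹.
Then Q^5 = P·diag(−32, −1)·P⁻¹ = [[0, 1], [−32, −1]] · [[1, 1], [−1, 0]] = [[−1, 0], [−31, −32]].

[[−1, 0], [−31, −32]]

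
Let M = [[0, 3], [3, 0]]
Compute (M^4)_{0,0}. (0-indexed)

81

M^2 = [[9, 0], [0, 9]]
M^3 = [[0, 27], [27, 0]]
M^4 = [[81, 0], [0, 81]]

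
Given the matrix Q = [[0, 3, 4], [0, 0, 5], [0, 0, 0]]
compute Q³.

Q is strictly triangular, hence nilpotent: Q³ = 0, so Q³ = 0.

[[0, 0, 0], [0, 0, 0], [0, 0, 0]]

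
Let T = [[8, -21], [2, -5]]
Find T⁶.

[[442, -1323], [126, -377]]

tr T = 3 and det T = 2, so the characteristic polynomial is λ² − (3)λ + (2) with roots 2 and 1.
Eigenvectors give P = [[7, 3], [2, 1]] with P⁻¹ = [[1, -3], [-2, 7]], and T = P·diag(2, 1)·P⁻¹.
Then T⁶ = P·diag(64, 1)·P⁻¹ = [[448, 3], [128, 1]] · [[1, -3], [-2, 7]] = [[442, -1323], [126, -377]].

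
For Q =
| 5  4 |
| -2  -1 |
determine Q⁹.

[[39365, 39364], [-19682, -19681]]

tr Q = 4 and det Q = 3, so the characteristic polynomial is λ² − (4)λ + (3) with roots 1 and 3.
Eigenvectors give P = [[-1, -2], [1, 1]] with P⁻¹ = [[1, 2], [-1, -1]], and Q = P·diag(1, 3)·P⁻¹.
Then Q⁹ = P·diag(1, 19683)·P⁻¹ = [[-1, -39366], [1, 19683]] · [[1, 2], [-1, -1]] = [[39365, 39364], [-19682, -19681]].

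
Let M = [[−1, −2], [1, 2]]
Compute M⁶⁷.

[[−1, −2], [1, 2]]

M² = M (a projection; rank 1, trace 1), so M⁶⁷ = M.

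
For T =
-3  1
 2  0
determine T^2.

[[11, -3], [-6, 2]]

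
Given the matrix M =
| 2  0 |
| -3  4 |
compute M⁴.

[[16, 0], [-360, 256]]

M² = [[4, 0], [-18, 16]]
M³ = [[8, 0], [-84, 64]]
M⁴ = [[16, 0], [-360, 256]]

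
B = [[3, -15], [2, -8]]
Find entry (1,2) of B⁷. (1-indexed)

-30885

tr B = -5 and det B = 6, so the characteristic polynomial is λ² − (-5)λ + (6) with roots -2 and -3.
Eigenvectors give P = [[3, -5], [1, -2]] with P⁻¹ = [[2, -5], [1, -3]], and B = P·diag(-2, -3)·P⁻¹.
Then B⁷ = P·diag(-128, -2187)·P⁻¹ = [[-384, 10935], [-128, 4374]] · [[2, -5], [1, -3]] = [[10167, -30885], [4118, -12482]].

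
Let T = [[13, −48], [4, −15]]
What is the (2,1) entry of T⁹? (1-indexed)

tr T = −2 and det T = −3, so the characteristic polynomial is λ² − (−2)λ + (−3) with roots −3 and 1.
Eigenvectors give P = [[3, 4], [1, 1]] with P⁻¹ = [[−1, 4], [1, −3]], and T = P·diag(−3, 1)·P⁻¹.
Then T⁹ = P·diag(−19683, 1)·P⁻¹ = [[−59049, 4], [−19683, 1]] · [[−1, 4], [1, −3]] = [[59053, −236208], [19684, −78735]].

19684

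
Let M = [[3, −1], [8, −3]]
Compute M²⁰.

M² = I (check: tr M = 0 and det M = −1), so M²⁰ = I since 20 is even.

[[1, 0], [0, 1]]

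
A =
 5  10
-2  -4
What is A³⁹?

[[5, 10], [-2, -4]]

A² = A (a projection; rank 1, trace 1), so A³⁹ = A.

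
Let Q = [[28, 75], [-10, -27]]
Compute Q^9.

[[120658, 302925], [-40390, -101487]]

tr Q = 1 and det Q = -6, so the characteristic polynomial is λ² − (1)λ + (-6) with roots 3 and -2.
Eigenvectors give P = [[-3, -5], [1, 2]] with P⁻¹ = [[-2, -5], [1, 3]], and Q = P·diag(3, -2)·P⁻¹.
Then Q^9 = P·diag(19683, -512)·P⁻¹ = [[-59049, 2560], [19683, -1024]] · [[-2, -5], [1, 3]] = [[120658, 302925], [-40390, -101487]].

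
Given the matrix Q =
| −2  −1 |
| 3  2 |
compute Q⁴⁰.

[[1, 0], [0, 1]]

Q² = I (check: tr Q = 0 and det Q = −1), so Q⁴⁰ = I since 40 is even.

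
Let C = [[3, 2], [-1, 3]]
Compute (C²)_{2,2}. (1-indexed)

7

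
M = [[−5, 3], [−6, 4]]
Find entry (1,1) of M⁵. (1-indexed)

tr M = −1 and det M = −2, so the characteristic polynomial is λ² − (−1)λ + (−2) with roots −2 and 1.
Eigenvectors give P = [[1, −1], [1, −2]] with P⁻¹ = [[2, −1], [1, −1]], and M = P·diag(−2, 1)·P⁻¹.
Then M⁵ = P·diag(−32, 1)·P⁻¹ = [[−32, −1], [−32, −2]] · [[2, −1], [1, −1]] = [[−65, 33], [−66, 34]].

−65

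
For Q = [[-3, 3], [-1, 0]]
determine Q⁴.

Q² = [[6, -9], [3, -3]]
Q³ = [[-9, 18], [-6, 9]]
Q⁴ = [[9, -27], [9, -18]]

[[9, -27], [9, -18]]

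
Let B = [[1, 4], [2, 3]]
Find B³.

B² = [[9, 16], [8, 17]]
B³ = [[41, 84], [42, 83]]

[[41, 84], [42, 83]]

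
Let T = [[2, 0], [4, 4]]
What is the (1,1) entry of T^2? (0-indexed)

16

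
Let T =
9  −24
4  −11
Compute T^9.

tr T = −2 and det T = −3, so the characteristic polynomial is λ² − (−2)λ + (−3) with roots −3 and 1.
Eigenvectors give P = [[2, 3], [1, 1]] with P⁻¹ = [[−1, 3], [1, −2]], and T = P·diag(−3, 1)·P⁻¹.
Then T^9 = P·diag(−19683, 1)·P⁻¹ = [[−39366, 3], [−19683, 1]] · [[−1, 3], [1, −2]] = [[39369, −118104], [19684, −59051]].

[[39369, −118104], [19684, −59051]]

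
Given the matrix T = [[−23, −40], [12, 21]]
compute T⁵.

[[−1463, −2440], [732, 1221]]

tr T = −2 and det T = −3, so the characteristic polynomial is λ² − (−2)λ + (−3) with roots 1 and −3.
Eigenvectors give P = [[−5, −2], [3, 1]] with P⁻¹ = [[1, 2], [−3, −5]], and T = P·diag(1, −3)·P⁻¹.
Then T⁵ = P·diag(1, −243)·P⁻¹ = [[−5, 486], [3, −243]] · [[1, 2], [−3, −5]] = [[−1463, −2440], [732, 1221]].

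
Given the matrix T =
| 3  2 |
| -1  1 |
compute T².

[[7, 8], [-4, -1]]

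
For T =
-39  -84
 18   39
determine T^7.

tr T = 0 and det T = -9, so the characteristic polynomial is λ² − (0)λ + (-9) with roots 3 and -3.
Eigenvectors give P = [[-2, 7], [1, -3]] with P⁻¹ = [[3, 7], [1, 2]], and T = P·diag(3, -3)·P⁻¹.
Then T^7 = P·diag(2187, -2187)·P⁻¹ = [[-4374, -15309], [2187, 6561]] · [[3, 7], [1, 2]] = [[-28431, -61236], [13122, 28431]].

[[-28431, -61236], [13122, 28431]]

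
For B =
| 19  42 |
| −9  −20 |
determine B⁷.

tr B = −1 and det B = −2, so the characteristic polynomial is λ² − (−1)λ + (−2) with roots 1 and −2.
Eigenvectors give P = [[7, −2], [−3, 1]] with P⁻¹ = [[1, 2], [3, 7]], and B = P·diag(1, −2)·P⁻¹.
Then B⁷ = P·diag(1, −128)·P⁻¹ = [[7, 256], [−3, −128]] · [[1, 2], [3, 7]] = [[775, 1806], [−387, −902]].

[[775, 1806], [−387, −902]]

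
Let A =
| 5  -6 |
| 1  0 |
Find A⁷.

tr A = 5 and det A = 6, so the characteristic polynomial is λ² − (5)λ + (6) with roots 3 and 2.
Eigenvectors give P = [[-3, -2], [-1, -1]] with P⁻¹ = [[-1, 2], [1, -3]], and A = P·diag(3, 2)·P⁻¹.
Then A⁷ = P·diag(2187, 128)·P⁻¹ = [[-6561, -256], [-2187, -128]] · [[-1, 2], [1, -3]] = [[6305, -12354], [2059, -3990]].

[[6305, -12354], [2059, -3990]]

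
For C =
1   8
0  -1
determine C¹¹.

C² = I (check: tr C = 0 and det C = -1), so C¹¹ = C since 11 is odd.

[[1, 8], [0, -1]]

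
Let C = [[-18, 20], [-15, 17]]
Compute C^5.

tr C = -1 and det C = -6, so the characteristic polynomial is λ² − (-1)λ + (-6) with roots 2 and -3.
Eigenvectors give P = [[1, -4], [1, -3]] with P⁻¹ = [[-3, 4], [-1, 1]], and C = P·diag(2, -3)·P⁻¹.
Then C^5 = P·diag(32, -243)·P⁻¹ = [[32, 972], [32, 729]] · [[-3, 4], [-1, 1]] = [[-1068, 1100], [-825, 857]].

[[-1068, 1100], [-825, 857]]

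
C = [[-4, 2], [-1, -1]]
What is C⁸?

[[12866, -12610], [6305, -6049]]

tr C = -5 and det C = 6, so the characteristic polynomial is λ² − (-5)λ + (6) with roots -3 and -2.
Eigenvectors give P = [[2, 1], [1, 1]] with P⁻¹ = [[1, -1], [-1, 2]], and C = P·diag(-3, -2)·P⁻¹.
Then C⁸ = P·diag(6561, 256)·P⁻¹ = [[13122, 256], [6561, 256]] · [[1, -1], [-1, 2]] = [[12866, -12610], [6305, -6049]].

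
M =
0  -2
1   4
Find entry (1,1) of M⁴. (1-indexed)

M² = [[-2, -8], [4, 14]]
M³ = [[-8, -28], [14, 48]]
M⁴ = [[-28, -96], [48, 164]]

-28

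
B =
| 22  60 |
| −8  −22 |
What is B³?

tr B = 0 and det B = −4, so the characteristic polynomial is λ² − (0)λ + (−4) with roots 2 and −2.
Eigenvectors give P = [[3, 5], [−1, −2]] with P⁻¹ = [[2, 5], [−1, −3]], and B = P·diag(2, −2)·P⁻¹.
Then B³ = P·diag(8, −8)·P⁻¹ = [[24, −40], [−8, 16]] · [[2, 5], [−1, −3]] = [[88, 240], [−32, −88]].

[[88, 240], [−32, −88]]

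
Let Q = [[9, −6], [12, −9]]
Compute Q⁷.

[[6561, −4374], [8748, −6561]]

tr Q = 0 and det Q = −9, so the characteristic polynomial is λ² − (0)λ + (−9) with roots −3 and 3.
Eigenvectors give P = [[−1, 1], [−2, 1]] with P⁻¹ = [[1, −1], [2, −1]], and Q = P·diag(−3, 3)·P⁻¹.
Then Q⁷ = P·diag(−2187, 2187)·P⁻¹ = [[2187, 2187], [4374, 2187]] · [[1, −1], [2, −1]] = [[6561, −4374], [8748, −6561]].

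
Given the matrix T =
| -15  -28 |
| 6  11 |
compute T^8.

tr T = -4 and det T = 3, so the characteristic polynomial is λ² − (-4)λ + (3) with roots -1 and -3.
Eigenvectors give P = [[-2, 7], [1, -3]] with P⁻¹ = [[3, 7], [1, 2]], and T = P·diag(-1, -3)·P⁻¹.
Then T^8 = P·diag(1, 6561)·P⁻¹ = [[-2, 45927], [1, -19683]] · [[3, 7], [1, 2]] = [[45921, 91840], [-19680, -39359]].

[[45921, 91840], [-19680, -39359]]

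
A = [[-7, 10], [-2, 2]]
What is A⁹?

tr A = -5 and det A = 6, so the characteristic polynomial is λ² − (-5)λ + (6) with roots -2 and -3.
Eigenvectors give P = [[2, 5], [1, 2]] with P⁻¹ = [[-2, 5], [1, -2]], and A = P·diag(-2, -3)·P⁻¹.
Then A⁹ = P·diag(-512, -19683)·P⁻¹ = [[-1024, -98415], [-512, -39366]] · [[-2, 5], [1, -2]] = [[-96367, 191710], [-38342, 76172]].

[[-96367, 191710], [-38342, 76172]]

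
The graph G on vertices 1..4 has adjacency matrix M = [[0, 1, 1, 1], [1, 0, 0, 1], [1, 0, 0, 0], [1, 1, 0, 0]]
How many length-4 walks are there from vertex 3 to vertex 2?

4

The number of length-4 walks from vertex 3 to vertex 2 is entry (3,2) of M^4, where M is the adjacency matrix.
M^2 = [[3, 1, 0, 1], [1, 2, 1, 1], [0, 1, 1, 1], [1, 1, 1, 2]]
M^3 = [[2, 4, 3, 4], [4, 2, 1, 3], [3, 1, 0, 1], [4, 3, 1, 2]]
M^4 = [[11, 6, 2, 6], [6, 7, 4, 6], [2, 4, 3, 4], [6, 6, 4, 7]]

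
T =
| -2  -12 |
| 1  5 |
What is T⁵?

tr T = 3 and det T = 2, so the characteristic polynomial is λ² − (3)λ + (2) with roots 2 and 1.
Eigenvectors give P = [[-3, 4], [1, -1]] with P⁻¹ = [[1, 4], [1, 3]], and T = P·diag(2, 1)·P⁻¹.
Then T⁵ = P·diag(32, 1)·P⁻¹ = [[-96, 4], [32, -1]] · [[1, 4], [1, 3]] = [[-92, -372], [31, 125]].

[[-92, -372], [31, 125]]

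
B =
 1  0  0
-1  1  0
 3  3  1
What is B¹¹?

[[1, 0, 0], [-11, 1, 0], [-132, 33, 1]]

B = I + N where N = [[0, 0, 0], [-1, 0, 0], [3, 3, 0]] is strictly lower-triangular, so N³ = 0.
(I + N)¹¹ = I + 11·N + 55·N² = [[1, 0, 0], [-11, 1, 0], [-132, 33, 1]].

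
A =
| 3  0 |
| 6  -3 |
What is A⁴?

tr A = 0 and det A = -9, so the characteristic polynomial is λ² − (0)λ + (-9) with roots -3 and 3.
Eigenvectors give P = [[0, -1], [1, -1]] with P⁻¹ = [[-1, 1], [-1, 0]], and A = P·diag(-3, 3)·P⁻¹.
Then A⁴ = P·diag(81, 81)·P⁻¹ = [[0, -81], [81, -81]] · [[-1, 1], [-1, 0]] = [[81, 0], [0, 81]].

[[81, 0], [0, 81]]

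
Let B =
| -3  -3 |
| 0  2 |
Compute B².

[[9, 3], [0, 4]]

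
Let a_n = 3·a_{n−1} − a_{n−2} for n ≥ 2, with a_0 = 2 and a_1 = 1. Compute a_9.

610

With companion matrix A = [[3, −1], [1, 0]], [a_n, a_{n−1}]ᵀ = A·[a_{n−1}, a_{n−2}]ᵀ, so [a_9, a_8]ᵀ = A^8·[a_1, a_0]ᵀ.
A^8 = [[2584, −987], [987, −377]], giving [a_9, a_8]ᵀ = [[610], [233]].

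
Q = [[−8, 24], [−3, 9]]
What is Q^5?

[[−8, 24], [−3, 9]]

Q² = Q (a projection; rank 1, trace 1), so Q^5 = Q.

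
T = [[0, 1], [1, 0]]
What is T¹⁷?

[[0, 1], [1, 0]]

T² = I (check: tr T = 0 and det T = −1), so T¹⁷ = T since 17 is odd.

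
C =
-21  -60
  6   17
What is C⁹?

[[-196821, -590460], [59046, 177137]]

tr C = -4 and det C = 3, so the characteristic polynomial is λ² − (-4)λ + (3) with roots -1 and -3.
Eigenvectors give P = [[3, 10], [-1, -3]] with P⁻¹ = [[-3, -10], [1, 3]], and C = P·diag(-1, -3)·P⁻¹.
Then C⁹ = P·diag(-1, -19683)·P⁻¹ = [[-3, -196830], [1, 59049]] · [[-3, -10], [1, 3]] = [[-196821, -590460], [59046, 177137]].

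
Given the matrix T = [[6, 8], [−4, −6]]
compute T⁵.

tr T = 0 and det T = −4, so the characteristic polynomial is λ² − (0)λ + (−4) with roots 2 and −2.
Eigenvectors give P = [[−2, −1], [1, 1]] with P⁻¹ = [[−1, −1], [1, 2]], and T = P·diag(2, −2)·P⁻¹.
Then T⁵ = P·diag(32, −32)·P⁻¹ = [[−64, 32], [32, −32]] · [[−1, −1], [1, 2]] = [[96, 128], [−64, −96]].

[[96, 128], [−64, −96]]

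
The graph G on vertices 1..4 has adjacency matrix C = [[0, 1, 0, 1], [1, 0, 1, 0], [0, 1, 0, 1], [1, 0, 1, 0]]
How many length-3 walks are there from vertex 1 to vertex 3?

The number of length-3 walks from vertex 1 to vertex 3 is entry (1,3) of C³, where C is the adjacency matrix.
C² = [[2, 0, 2, 0], [0, 2, 0, 2], [2, 0, 2, 0], [0, 2, 0, 2]]
C³ = [[0, 4, 0, 4], [4, 0, 4, 0], [0, 4, 0, 4], [4, 0, 4, 0]]

0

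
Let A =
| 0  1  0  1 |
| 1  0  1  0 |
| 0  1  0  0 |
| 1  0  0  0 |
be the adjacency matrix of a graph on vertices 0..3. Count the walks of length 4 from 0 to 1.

0

The number of length-4 walks from vertex 0 to vertex 1 is entry (0,1) of A⁴, where A is the adjacency matrix.
A² = [[2, 0, 1, 0], [0, 2, 0, 1], [1, 0, 1, 0], [0, 1, 0, 1]]
A³ = [[0, 3, 0, 2], [3, 0, 2, 0], [0, 2, 0, 1], [2, 0, 1, 0]]
A⁴ = [[5, 0, 3, 0], [0, 5, 0, 3], [3, 0, 2, 0], [0, 3, 0, 2]]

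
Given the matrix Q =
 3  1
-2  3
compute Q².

[[7, 6], [-12, 7]]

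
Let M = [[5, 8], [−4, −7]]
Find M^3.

[[29, 56], [−28, −55]]

tr M = −2 and det M = −3, so the characteristic polynomial is λ² − (−2)λ + (−3) with roots −3 and 1.
Eigenvectors give P = [[1, −2], [−1, 1]] with P⁻¹ = [[−1, −2], [−1, −1]], and M = P·diag(−3, 1)·P⁻¹.
Then M^3 = P·diag(−27, 1)·P⁻¹ = [[−27, −2], [27, 1]] · [[−1, −2], [−1, −1]] = [[29, 56], [−28, −55]].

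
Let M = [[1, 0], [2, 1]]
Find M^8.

[[1, 0], [16, 1]]

M = I + N where N = [[0, 0], [2, 0]] is strictly lower-triangular, so N^2 = 0.
(I + N)^8 = I + 8·N = [[1, 0], [16, 1]].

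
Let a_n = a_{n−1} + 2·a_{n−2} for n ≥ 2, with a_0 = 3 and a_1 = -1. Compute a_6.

45

With companion matrix M = [[1, 2], [1, 0]], [a_n, a_{n−1}]ᵀ = M·[a_{n−1}, a_{n−2}]ᵀ, so [a_6, a_5]ᵀ = M⁵·[a_1, a_0]ᵀ.
M⁵ = [[21, 22], [11, 10]], giving [a_6, a_5]ᵀ = [[45], [19]].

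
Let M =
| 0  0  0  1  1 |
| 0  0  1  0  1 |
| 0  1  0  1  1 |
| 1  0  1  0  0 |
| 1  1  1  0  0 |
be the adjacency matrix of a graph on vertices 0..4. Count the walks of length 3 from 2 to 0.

The number of length-3 walks from vertex 2 to vertex 0 is entry (2,0) of M³, where M is the adjacency matrix.
M² = [[2, 1, 2, 0, 0], [1, 2, 1, 1, 1], [2, 1, 3, 0, 1], [0, 1, 0, 2, 2], [0, 1, 1, 2, 3]]
M³ = [[0, 2, 1, 4, 5], [2, 2, 4, 2, 4], [1, 4, 2, 5, 6], [4, 2, 5, 0, 1], [5, 4, 6, 1, 2]]

1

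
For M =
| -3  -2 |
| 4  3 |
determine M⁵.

M² = I (check: tr M = 0 and det M = -1), so M⁵ = M since 5 is odd.

[[-3, -2], [4, 3]]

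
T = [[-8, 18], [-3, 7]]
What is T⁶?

tr T = -1 and det T = -2, so the characteristic polynomial is λ² − (-1)λ + (-2) with roots -2 and 1.
Eigenvectors give P = [[3, -2], [1, -1]] with P⁻¹ = [[1, -2], [1, -3]], and T = P·diag(-2, 1)·P⁻¹.
Then T⁶ = P·diag(64, 1)·P⁻¹ = [[192, -2], [64, -1]] · [[1, -2], [1, -3]] = [[190, -378], [63, -125]].

[[190, -378], [63, -125]]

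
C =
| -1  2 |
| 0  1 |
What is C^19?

[[-1, 2], [0, 1]]

C² = I (check: tr C = 0 and det C = -1), so C^19 = C since 19 is odd.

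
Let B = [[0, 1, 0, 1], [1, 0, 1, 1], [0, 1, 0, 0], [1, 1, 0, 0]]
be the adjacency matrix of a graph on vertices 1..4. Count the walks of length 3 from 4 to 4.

The number of length-3 walks from vertex 4 to vertex 4 is entry (4,4) of B³, where B is the adjacency matrix.
B² = [[2, 1, 1, 1], [1, 3, 0, 1], [1, 0, 1, 1], [1, 1, 1, 2]]
B³ = [[2, 4, 1, 3], [4, 2, 3, 4], [1, 3, 0, 1], [3, 4, 1, 2]]

2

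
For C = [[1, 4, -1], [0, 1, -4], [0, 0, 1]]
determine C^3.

[[1, 12, -51], [0, 1, -12], [0, 0, 1]]

C = I + N where N = [[0, 4, -1], [0, 0, -4], [0, 0, 0]] is strictly upper-triangular, so N^3 = 0.
(I + N)^3 = I + 3·N + 3·N^2 = [[1, 12, -51], [0, 1, -12], [0, 0, 1]].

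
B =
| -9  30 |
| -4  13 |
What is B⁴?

tr B = 4 and det B = 3, so the characteristic polynomial is λ² − (4)λ + (3) with roots 1 and 3.
Eigenvectors give P = [[3, -5], [1, -2]] with P⁻¹ = [[2, -5], [1, -3]], and B = P·diag(1, 3)·P⁻¹.
Then B⁴ = P·diag(1, 81)·P⁻¹ = [[3, -405], [1, -162]] · [[2, -5], [1, -3]] = [[-399, 1200], [-160, 481]].

[[-399, 1200], [-160, 481]]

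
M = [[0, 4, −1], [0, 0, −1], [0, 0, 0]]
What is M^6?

[[0, 0, 0], [0, 0, 0], [0, 0, 0]]

M is strictly triangular, hence nilpotent: M^3 = 0, so M^6 = 0.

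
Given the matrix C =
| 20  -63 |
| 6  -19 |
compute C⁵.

tr C = 1 and det C = -2, so the characteristic polynomial is λ² − (1)λ + (-2) with roots 2 and -1.
Eigenvectors give P = [[7, 3], [2, 1]] with P⁻¹ = [[1, -3], [-2, 7]], and C = P·diag(2, -1)·P⁻¹.
Then C⁵ = P·diag(32, -1)·P⁻¹ = [[224, -3], [64, -1]] · [[1, -3], [-2, 7]] = [[230, -693], [66, -199]].

[[230, -693], [66, -199]]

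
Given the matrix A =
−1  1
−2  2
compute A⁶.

A² = A (a projection; rank 1, trace 1), so A⁶ = A.

[[−1, 1], [−2, 2]]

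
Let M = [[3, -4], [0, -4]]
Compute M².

[[9, 4], [0, 16]]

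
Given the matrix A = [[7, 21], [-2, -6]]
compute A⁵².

[[7, 21], [-2, -6]]

A² = A (a projection; rank 1, trace 1), so A⁵² = A.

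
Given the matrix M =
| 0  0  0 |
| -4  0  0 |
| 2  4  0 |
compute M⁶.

M is strictly triangular, hence nilpotent: M³ = 0, so M⁶ = 0.

[[0, 0, 0], [0, 0, 0], [0, 0, 0]]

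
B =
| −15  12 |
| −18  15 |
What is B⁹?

[[−98415, 78732], [−118098, 98415]]

tr B = 0 and det B = −9, so the characteristic polynomial is λ² − (0)λ + (−9) with roots −3 and 3.
Eigenvectors give P = [[1, −2], [1, −3]] with P⁻¹ = [[3, −2], [1, −1]], and B = P·diag(−3, 3)·P⁻¹.
Then B⁹ = P·diag(−19683, 19683)·P⁻¹ = [[−19683, −39366], [−19683, −59049]] · [[3, −2], [1, −1]] = [[−98415, 78732], [−118098, 98415]].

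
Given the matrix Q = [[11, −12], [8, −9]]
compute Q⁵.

tr Q = 2 and det Q = −3, so the characteristic polynomial is λ² − (2)λ + (−3) with roots 3 and −1.
Eigenvectors give P = [[3, −1], [2, −1]] with P⁻¹ = [[1, −1], [2, −3]], and Q = P·diag(3, −1)·P⁻¹.
Then Q⁵ = P·diag(243, −1)·P⁻¹ = [[729, 1], [486, 1]] · [[1, −1], [2, −3]] = [[731, −732], [488, −489]].

[[731, −732], [488, −489]]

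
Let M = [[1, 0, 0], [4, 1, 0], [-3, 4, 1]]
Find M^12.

[[1, 0, 0], [48, 1, 0], [1020, 48, 1]]

M = I + N where N = [[0, 0, 0], [4, 0, 0], [-3, 4, 0]] is strictly lower-triangular, so N^3 = 0.
(I + N)^12 = I + 12·N + 66·N^2 = [[1, 0, 0], [48, 1, 0], [1020, 48, 1]].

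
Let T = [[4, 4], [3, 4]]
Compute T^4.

[[1552, 1792], [1344, 1552]]

T^2 = [[28, 32], [24, 28]]
T^3 = [[208, 240], [180, 208]]
T^4 = [[1552, 1792], [1344, 1552]]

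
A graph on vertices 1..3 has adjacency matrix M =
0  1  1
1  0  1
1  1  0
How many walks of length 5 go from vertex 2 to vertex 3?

The number of length-5 walks from vertex 2 to vertex 3 is entry (2,3) of M^5, where M is the adjacency matrix.
M^2 = [[2, 1, 1], [1, 2, 1], [1, 1, 2]]
M^3 = [[2, 3, 3], [3, 2, 3], [3, 3, 2]]
M^4 = [[6, 5, 5], [5, 6, 5], [5, 5, 6]]
M^5 = [[10, 11, 11], [11, 10, 11], [11, 11, 10]]

11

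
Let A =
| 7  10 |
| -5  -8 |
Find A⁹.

[[20707, 40390], [-20195, -39878]]

tr A = -1 and det A = -6, so the characteristic polynomial is λ² − (-1)λ + (-6) with roots -3 and 2.
Eigenvectors give P = [[-1, 2], [1, -1]] with P⁻¹ = [[1, 2], [1, 1]], and A = P·diag(-3, 2)·P⁻¹.
Then A⁹ = P·diag(-19683, 512)·P⁻¹ = [[19683, 1024], [-19683, -512]] · [[1, 2], [1, 1]] = [[20707, 40390], [-20195, -39878]].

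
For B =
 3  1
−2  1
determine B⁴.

[[17, 24], [−48, −31]]

B² = [[7, 4], [−8, −1]]
B³ = [[13, 11], [−22, −9]]
B⁴ = [[17, 24], [−48, −31]]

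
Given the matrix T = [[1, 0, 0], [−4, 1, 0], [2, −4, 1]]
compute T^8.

T = I + N where N = [[0, 0, 0], [−4, 0, 0], [2, −4, 0]] is strictly lower-triangular, so N^3 = 0.
(I + N)^8 = I + 8·N + 28·N^2 = [[1, 0, 0], [−32, 1, 0], [464, −32, 1]].

[[1, 0, 0], [−32, 1, 0], [464, −32, 1]]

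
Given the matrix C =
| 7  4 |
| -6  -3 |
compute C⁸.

[[19681, 13120], [-19680, -13119]]

tr C = 4 and det C = 3, so the characteristic polynomial is λ² − (4)λ + (3) with roots 3 and 1.
Eigenvectors give P = [[-1, -2], [1, 3]] with P⁻¹ = [[-3, -2], [1, 1]], and C = P·diag(3, 1)·P⁻¹.
Then C⁸ = P·diag(6561, 1)·P⁻¹ = [[-6561, -2], [6561, 3]] · [[-3, -2], [1, 1]] = [[19681, 13120], [-19680, -13119]].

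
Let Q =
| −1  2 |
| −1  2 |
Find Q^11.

Q² = Q (a projection; rank 1, trace 1), so Q^11 = Q.

[[−1, 2], [−1, 2]]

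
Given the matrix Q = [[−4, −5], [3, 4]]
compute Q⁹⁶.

Q² = I (check: tr Q = 0 and det Q = −1), so Q⁹⁶ = I since 96 is even.

[[1, 0], [0, 1]]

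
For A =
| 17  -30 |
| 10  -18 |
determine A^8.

[[-18659, 37830], [-12610, 25476]]

tr A = -1 and det A = -6, so the characteristic polynomial is λ² − (-1)λ + (-6) with roots 2 and -3.
Eigenvectors give P = [[2, -3], [1, -2]] with P⁻¹ = [[2, -3], [1, -2]], and A = P·diag(2, -3)·P⁻¹.
Then A^8 = P·diag(256, 6561)·P⁻¹ = [[512, -19683], [256, -13122]] · [[2, -3], [1, -2]] = [[-18659, 37830], [-12610, 25476]].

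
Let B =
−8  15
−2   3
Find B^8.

tr B = −5 and det B = 6, so the characteristic polynomial is λ² − (−5)λ + (6) with roots −3 and −2.
Eigenvectors give P = [[3, −5], [1, −2]] with P⁻¹ = [[2, −5], [1, −3]], and B = P·diag(−3, −2)·P⁻¹.
Then B^8 = P·diag(6561, 256)·P⁻¹ = [[19683, −1280], [6561, −512]] · [[2, −5], [1, −3]] = [[38086, −94575], [12610, −31269]].

[[38086, −94575], [12610, −31269]]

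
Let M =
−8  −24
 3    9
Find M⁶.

M² = M (a projection; rank 1, trace 1), so M⁶ = M.

[[−8, −24], [3, 9]]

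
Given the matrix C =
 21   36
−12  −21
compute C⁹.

[[137781, 236196], [−78732, −137781]]

tr C = 0 and det C = −9, so the characteristic polynomial is λ² − (0)λ + (−9) with roots 3 and −3.
Eigenvectors give P = [[−2, −3], [1, 2]] with P⁻¹ = [[−2, −3], [1, 2]], and C = P·diag(3, −3)·P⁻¹.
Then C⁹ = P·diag(19683, −19683)·P⁻¹ = [[−39366, 59049], [19683, −39366]] · [[−2, −3], [1, 2]] = [[137781, 236196], [−78732, −137781]].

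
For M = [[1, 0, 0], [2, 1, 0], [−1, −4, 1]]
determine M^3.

M = I + N where N = [[0, 0, 0], [2, 0, 0], [−1, −4, 0]] is strictly lower-triangular, so N^3 = 0.
(I + N)^3 = I + 3·N + 3·N^2 = [[1, 0, 0], [6, 1, 0], [−27, −12, 1]].

[[1, 0, 0], [6, 1, 0], [−27, −12, 1]]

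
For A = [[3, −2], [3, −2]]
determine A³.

[[3, −2], [3, −2]]

A² = A (a projection; rank 1, trace 1), so A³ = A.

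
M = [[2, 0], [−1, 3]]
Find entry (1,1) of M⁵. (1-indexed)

tr M = 5 and det M = 6, so the characteristic polynomial is λ² − (5)λ + (6) with roots 2 and 3.
Eigenvectors give P = [[1, 0], [1, −1]] with P⁻¹ = [[1, 0], [1, −1]], and M = P·diag(2, 3)·P⁻¹.
Then M⁵ = P·diag(32, 243)·P⁻¹ = [[32, 0], [32, −243]] · [[1, 0], [1, −1]] = [[32, 0], [−211, 243]].

32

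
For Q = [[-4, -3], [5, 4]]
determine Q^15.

Q² = I (check: tr Q = 0 and det Q = -1), so Q^15 = Q since 15 is odd.

[[-4, -3], [5, 4]]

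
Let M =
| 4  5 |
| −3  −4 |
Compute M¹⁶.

[[1, 0], [0, 1]]

M² = I (check: tr M = 0 and det M = −1), so M¹⁶ = I since 16 is even.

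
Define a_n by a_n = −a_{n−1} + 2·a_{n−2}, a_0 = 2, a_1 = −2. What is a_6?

With companion matrix Q = [[−1, 2], [1, 0]], [a_n, a_{n−1}]ᵀ = Q·[a_{n−1}, a_{n−2}]ᵀ, so [a_6, a_5]ᵀ = Q^5·[a_1, a_0]ᵀ.
Q^5 = [[−21, 22], [11, −10]], giving [a_6, a_5]ᵀ = [[86], [−42]].

86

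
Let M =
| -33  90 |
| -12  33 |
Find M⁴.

[[81, 0], [0, 81]]

tr M = 0 and det M = -9, so the characteristic polynomial is λ² − (0)λ + (-9) with roots -3 and 3.
Eigenvectors give P = [[3, -5], [1, -2]] with P⁻¹ = [[2, -5], [1, -3]], and M = P·diag(-3, 3)·P⁻¹.
Then M⁴ = P·diag(81, 81)·P⁻¹ = [[243, -405], [81, -162]] · [[2, -5], [1, -3]] = [[81, 0], [0, 81]].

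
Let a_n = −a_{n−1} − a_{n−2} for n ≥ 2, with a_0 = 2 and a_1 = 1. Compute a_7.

With companion matrix A = [[−1, −1], [1, 0]], [a_n, a_{n−1}]ᵀ = A·[a_{n−1}, a_{n−2}]ᵀ, so [a_7, a_6]ᵀ = A⁶·[a_1, a_0]ᵀ.
A⁶ = [[1, 0], [0, 1]], giving [a_7, a_6]ᵀ = [[1], [2]].

1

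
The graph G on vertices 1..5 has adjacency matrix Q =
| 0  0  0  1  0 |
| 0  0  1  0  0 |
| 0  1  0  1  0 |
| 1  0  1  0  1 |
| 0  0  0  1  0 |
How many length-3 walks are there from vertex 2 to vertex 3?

The number of length-3 walks from vertex 2 to vertex 3 is entry (2,3) of Q³, where Q is the adjacency matrix.
Q² = [[1, 0, 1, 0, 1], [0, 1, 0, 1, 0], [1, 0, 2, 0, 1], [0, 1, 0, 3, 0], [1, 0, 1, 0, 1]]
Q³ = [[0, 1, 0, 3, 0], [1, 0, 2, 0, 1], [0, 2, 0, 4, 0], [3, 0, 4, 0, 3], [0, 1, 0, 3, 0]]

2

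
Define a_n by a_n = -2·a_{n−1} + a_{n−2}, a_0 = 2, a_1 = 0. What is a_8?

338

With companion matrix C = [[-2, 1], [1, 0]], [a_n, a_{n−1}]ᵀ = C·[a_{n−1}, a_{n−2}]ᵀ, so [a_8, a_7]ᵀ = C^7·[a_1, a_0]ᵀ.
C^7 = [[-408, 169], [169, -70]], giving [a_8, a_7]ᵀ = [[338], [-140]].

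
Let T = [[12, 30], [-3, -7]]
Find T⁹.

tr T = 5 and det T = 6, so the characteristic polynomial is λ² − (5)λ + (6) with roots 3 and 2.
Eigenvectors give P = [[-10, -3], [3, 1]] with P⁻¹ = [[-1, -3], [3, 10]], and T = P·diag(3, 2)·P⁻¹.
Then T⁹ = P·diag(19683, 512)·P⁻¹ = [[-196830, -1536], [59049, 512]] · [[-1, -3], [3, 10]] = [[192222, 575130], [-57513, -172027]].

[[192222, 575130], [-57513, -172027]]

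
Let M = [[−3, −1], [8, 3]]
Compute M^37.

M² = I (check: tr M = 0 and det M = −1), so M^37 = M since 37 is odd.

[[−3, −1], [8, 3]]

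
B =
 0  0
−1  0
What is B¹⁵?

[[0, 0], [0, 0]]

B is strictly triangular, hence nilpotent: B² = 0, so B¹⁵ = 0.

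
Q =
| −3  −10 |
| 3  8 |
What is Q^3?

tr Q = 5 and det Q = 6, so the characteristic polynomial is λ² − (5)λ + (6) with roots 2 and 3.
Eigenvectors give P = [[−2, −5], [1, 3]] with P⁻¹ = [[−3, −5], [1, 2]], and Q = P·diag(2, 3)·P⁻¹.
Then Q^3 = P·diag(8, 27)·P⁻¹ = [[−16, −135], [8, 81]] · [[−3, −5], [1, 2]] = [[−87, −190], [57, 122]].

[[−87, −190], [57, 122]]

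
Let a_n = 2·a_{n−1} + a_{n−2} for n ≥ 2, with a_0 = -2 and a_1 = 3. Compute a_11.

12467

With companion matrix C = [[2, 1], [1, 0]], [a_n, a_{n−1}]ᵀ = C·[a_{n−1}, a_{n−2}]ᵀ, so [a_11, a_10]ᵀ = C¹⁰·[a_1, a_0]ᵀ.
C¹⁰ = [[5741, 2378], [2378, 985]], giving [a_11, a_10]ᵀ = [[12467], [5164]].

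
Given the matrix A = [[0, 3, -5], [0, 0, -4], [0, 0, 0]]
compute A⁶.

A is strictly triangular, hence nilpotent: A³ = 0, so A⁶ = 0.

[[0, 0, 0], [0, 0, 0], [0, 0, 0]]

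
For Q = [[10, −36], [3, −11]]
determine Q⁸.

tr Q = −1 and det Q = −2, so the characteristic polynomial is λ² − (−1)λ + (−2) with roots 1 and −2.
Eigenvectors give P = [[−4, −3], [−1, −1]] with P⁻¹ = [[−1, 3], [1, −4]], and Q = P·diag(1, −2)·P⁻¹.
Then Q⁸ = P·diag(1, 256)·P⁻¹ = [[−4, −768], [−1, −256]] · [[−1, 3], [1, −4]] = [[−764, 3060], [−255, 1021]].

[[−764, 3060], [−255, 1021]]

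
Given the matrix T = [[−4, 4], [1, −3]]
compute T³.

T² = [[20, −28], [−7, 13]]
T³ = [[−108, 164], [41, −67]]

[[−108, 164], [41, −67]]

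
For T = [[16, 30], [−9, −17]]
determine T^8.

tr T = −1 and det T = −2, so the characteristic polynomial is λ² − (−1)λ + (−2) with roots 1 and −2.
Eigenvectors give P = [[2, 5], [−1, −3]] with P⁻¹ = [[3, 5], [−1, −2]], and T = P·diag(1, −2)·P⁻¹.
Then T^8 = P·diag(1, 256)·P⁻¹ = [[2, 1280], [−1, −768]] · [[3, 5], [−1, −2]] = [[−1274, −2550], [765, 1531]].

[[−1274, −2550], [765, 1531]]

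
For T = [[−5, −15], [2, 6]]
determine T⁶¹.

[[−5, −15], [2, 6]]

T² = T (a projection; rank 1, trace 1), so T⁶¹ = T.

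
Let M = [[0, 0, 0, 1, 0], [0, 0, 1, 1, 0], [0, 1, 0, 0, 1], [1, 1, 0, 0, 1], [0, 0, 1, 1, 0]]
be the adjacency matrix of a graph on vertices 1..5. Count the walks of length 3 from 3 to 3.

0

The number of length-3 walks from vertex 3 to vertex 3 is entry (3,3) of M³, where M is the adjacency matrix.
M² = [[1, 1, 0, 0, 1], [1, 2, 0, 0, 2], [0, 0, 2, 2, 0], [0, 0, 2, 3, 0], [1, 2, 0, 0, 2]]
M³ = [[0, 0, 2, 3, 0], [0, 0, 4, 5, 0], [2, 4, 0, 0, 4], [3, 5, 0, 0, 5], [0, 0, 4, 5, 0]]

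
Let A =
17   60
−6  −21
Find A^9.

tr A = −4 and det A = 3, so the characteristic polynomial is λ² − (−4)λ + (3) with roots −1 and −3.
Eigenvectors give P = [[10, −3], [−3, 1]] with P⁻¹ = [[1, 3], [3, 10]], and A = P·diag(−1, −3)·P⁻¹.
Then A^9 = P·diag(−1, −19683)·P⁻¹ = [[−10, 59049], [3, −19683]] · [[1, 3], [3, 10]] = [[177137, 590460], [−59046, −196821]].

[[177137, 590460], [−59046, −196821]]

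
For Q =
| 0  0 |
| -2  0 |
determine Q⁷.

[[0, 0], [0, 0]]

Q is strictly triangular, hence nilpotent: Q² = 0, so Q⁷ = 0.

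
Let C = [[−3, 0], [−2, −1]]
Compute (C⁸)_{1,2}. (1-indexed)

tr C = −4 and det C = 3, so the characteristic polynomial is λ² − (−4)λ + (3) with roots −3 and −1.
Eigenvectors give P = [[−1, 0], [−1, −1]] with P⁻¹ = [[−1, 0], [1, −1]], and C = P·diag(−3, −1)·P⁻¹.
Then C⁸ = P·diag(6561, 1)·P⁻¹ = [[−6561, 0], [−6561, −1]] · [[−1, 0], [1, −1]] = [[6561, 0], [6560, 1]].

0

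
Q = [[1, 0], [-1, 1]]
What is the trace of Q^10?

2

Q = I + N where N = [[0, 0], [-1, 0]] is strictly lower-triangular, so N^2 = 0.
(I + N)^10 = I + 10·N = [[1, 0], [-10, 1]].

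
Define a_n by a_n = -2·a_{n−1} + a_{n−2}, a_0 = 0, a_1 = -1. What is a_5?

-29

With companion matrix B = [[-2, 1], [1, 0]], [a_n, a_{n−1}]ᵀ = B·[a_{n−1}, a_{n−2}]ᵀ, so [a_5, a_4]ᵀ = B⁴·[a_1, a_0]ᵀ.
B⁴ = [[29, -12], [-12, 5]], giving [a_5, a_4]ᵀ = [[-29], [12]].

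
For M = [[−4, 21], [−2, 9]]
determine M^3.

[[−106, 399], [−38, 141]]

tr M = 5 and det M = 6, so the characteristic polynomial is λ² − (5)λ + (6) with roots 2 and 3.
Eigenvectors give P = [[7, 3], [2, 1]] with P⁻¹ = [[1, −3], [−2, 7]], and M = P·diag(2, 3)·P⁻¹.
Then M^3 = P·diag(8, 27)·P⁻¹ = [[56, 81], [16, 27]] · [[1, −3], [−2, 7]] = [[−106, 399], [−38, 141]].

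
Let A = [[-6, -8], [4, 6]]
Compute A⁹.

[[-1536, -2048], [1024, 1536]]

tr A = 0 and det A = -4, so the characteristic polynomial is λ² − (0)λ + (-4) with roots -2 and 2.
Eigenvectors give P = [[2, -1], [-1, 1]] with P⁻¹ = [[1, 1], [1, 2]], and A = P·diag(-2, 2)·P⁻¹.
Then A⁹ = P·diag(-512, 512)·P⁻¹ = [[-1024, -512], [512, 512]] · [[1, 1], [1, 2]] = [[-1536, -2048], [1024, 1536]].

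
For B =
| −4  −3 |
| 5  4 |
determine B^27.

B² = I (check: tr B = 0 and det B = −1), so B^27 = B since 27 is odd.

[[−4, −3], [5, 4]]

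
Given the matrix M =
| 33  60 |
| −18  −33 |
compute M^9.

tr M = 0 and det M = −9, so the characteristic polynomial is λ² − (0)λ + (−9) with roots −3 and 3.
Eigenvectors give P = [[−5, −2], [3, 1]] with P⁻¹ = [[1, 2], [−3, −5]], and M = P·diag(−3, 3)·P⁻¹.
Then M^9 = P·diag(−19683, 19683)·P⁻¹ = [[98415, −39366], [−59049, 19683]] · [[1, 2], [−3, −5]] = [[216513, 393660], [−118098, −216513]].

[[216513, 393660], [−118098, −216513]]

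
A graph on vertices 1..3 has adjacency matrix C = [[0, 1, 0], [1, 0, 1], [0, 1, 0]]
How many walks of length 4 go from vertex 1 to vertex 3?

2

The number of length-4 walks from vertex 1 to vertex 3 is entry (1,3) of C^4, where C is the adjacency matrix.
C^2 = [[1, 0, 1], [0, 2, 0], [1, 0, 1]]
C^3 = [[0, 2, 0], [2, 0, 2], [0, 2, 0]]
C^4 = [[2, 0, 2], [0, 4, 0], [2, 0, 2]]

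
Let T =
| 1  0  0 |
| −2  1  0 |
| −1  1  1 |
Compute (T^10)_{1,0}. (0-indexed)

T = I + N where N = [[0, 0, 0], [−2, 0, 0], [−1, 1, 0]] is strictly lower-triangular, so N^3 = 0.
(I + N)^10 = I + 10·N + 45·N^2 = [[1, 0, 0], [−20, 1, 0], [−100, 10, 1]].

−20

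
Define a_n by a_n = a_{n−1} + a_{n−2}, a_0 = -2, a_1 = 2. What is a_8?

With companion matrix T = [[1, 1], [1, 0]], [a_n, a_{n−1}]ᵀ = T·[a_{n−1}, a_{n−2}]ᵀ, so [a_8, a_7]ᵀ = T⁷·[a_1, a_0]ᵀ.
T⁷ = [[21, 13], [13, 8]], giving [a_8, a_7]ᵀ = [[16], [10]].

16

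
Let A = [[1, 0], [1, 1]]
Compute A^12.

A = I + N where N = [[0, 0], [1, 0]] is strictly lower-triangular, so N^2 = 0.
(I + N)^12 = I + 12·N = [[1, 0], [12, 1]].

[[1, 0], [12, 1]]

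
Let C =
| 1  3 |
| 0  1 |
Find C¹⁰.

C = I + N where N = [[0, 3], [0, 0]] is strictly upper-triangular, so N² = 0.
(I + N)¹⁰ = I + 10·N = [[1, 30], [0, 1]].

[[1, 30], [0, 1]]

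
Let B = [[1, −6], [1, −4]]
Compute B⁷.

tr B = −3 and det B = 2, so the characteristic polynomial is λ² − (−3)λ + (2) with roots −1 and −2.
Eigenvectors give P = [[−3, −2], [−1, −1]] with P⁻¹ = [[−1, 2], [1, −3]], and B = P·diag(−1, −2)·P⁻¹.
Then B⁷ = P·diag(−1, −128)·P⁻¹ = [[3, 256], [1, 128]] · [[−1, 2], [1, −3]] = [[253, −762], [127, −382]].

[[253, −762], [127, −382]]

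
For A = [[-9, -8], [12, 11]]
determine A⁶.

tr A = 2 and det A = -3, so the characteristic polynomial is λ² − (2)λ + (-3) with roots 3 and -1.
Eigenvectors give P = [[-2, -1], [3, 1]] with P⁻¹ = [[1, 1], [-3, -2]], and A = P·diag(3, -1)·P⁻¹.
Then A⁶ = P·diag(729, 1)·P⁻¹ = [[-1458, -1], [2187, 1]] · [[1, 1], [-3, -2]] = [[-1455, -1456], [2184, 2185]].

[[-1455, -1456], [2184, 2185]]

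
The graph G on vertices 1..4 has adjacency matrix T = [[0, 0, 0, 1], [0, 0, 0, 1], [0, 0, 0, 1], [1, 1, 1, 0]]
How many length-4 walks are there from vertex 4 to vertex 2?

The number of length-4 walks from vertex 4 to vertex 2 is entry (4,2) of T⁴, where T is the adjacency matrix.
T² = [[1, 1, 1, 0], [1, 1, 1, 0], [1, 1, 1, 0], [0, 0, 0, 3]]
T³ = [[0, 0, 0, 3], [0, 0, 0, 3], [0, 0, 0, 3], [3, 3, 3, 0]]
T⁴ = [[3, 3, 3, 0], [3, 3, 3, 0], [3, 3, 3, 0], [0, 0, 0, 9]]

0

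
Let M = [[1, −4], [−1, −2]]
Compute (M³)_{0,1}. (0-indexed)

−28

M² = [[5, 4], [1, 8]]
M³ = [[1, −28], [−7, −20]]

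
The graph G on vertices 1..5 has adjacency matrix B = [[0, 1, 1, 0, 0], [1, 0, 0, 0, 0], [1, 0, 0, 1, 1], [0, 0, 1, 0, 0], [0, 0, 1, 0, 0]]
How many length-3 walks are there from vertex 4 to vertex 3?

The number of length-3 walks from vertex 4 to vertex 3 is entry (4,3) of B³, where B is the adjacency matrix.
B² = [[2, 0, 0, 1, 1], [0, 1, 1, 0, 0], [0, 1, 3, 0, 0], [1, 0, 0, 1, 1], [1, 0, 0, 1, 1]]
B³ = [[0, 2, 4, 0, 0], [2, 0, 0, 1, 1], [4, 0, 0, 3, 3], [0, 1, 3, 0, 0], [0, 1, 3, 0, 0]]

3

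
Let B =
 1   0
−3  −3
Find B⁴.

B² = [[1, 0], [6, 9]]
B³ = [[1, 0], [−21, −27]]
B⁴ = [[1, 0], [60, 81]]

[[1, 0], [60, 81]]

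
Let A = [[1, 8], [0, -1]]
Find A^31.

[[1, 8], [0, -1]]

A² = I (check: tr A = 0 and det A = -1), so A^31 = A since 31 is odd.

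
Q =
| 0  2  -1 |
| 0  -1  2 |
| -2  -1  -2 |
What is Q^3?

Q^2 = [[2, -1, 6], [-4, -1, -6], [4, -1, 4]]
Q^3 = [[-12, -1, -16], [12, -1, 14], [-8, 5, -14]]

[[-12, -1, -16], [12, -1, 14], [-8, 5, -14]]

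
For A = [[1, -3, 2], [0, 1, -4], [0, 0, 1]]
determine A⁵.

[[1, -15, 130], [0, 1, -20], [0, 0, 1]]

A = I + N where N = [[0, -3, 2], [0, 0, -4], [0, 0, 0]] is strictly upper-triangular, so N³ = 0.
(I + N)⁵ = I + 5·N + 10·N² = [[1, -15, 130], [0, 1, -20], [0, 0, 1]].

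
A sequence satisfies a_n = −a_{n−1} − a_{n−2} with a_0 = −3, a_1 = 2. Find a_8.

With companion matrix C = [[−1, −1], [1, 0]], [a_n, a_{n−1}]ᵀ = C·[a_{n−1}, a_{n−2}]ᵀ, so [a_8, a_7]ᵀ = C^7·[a_1, a_0]ᵀ.
C^7 = [[−1, −1], [1, 0]], giving [a_8, a_7]ᵀ = [[1], [2]].

1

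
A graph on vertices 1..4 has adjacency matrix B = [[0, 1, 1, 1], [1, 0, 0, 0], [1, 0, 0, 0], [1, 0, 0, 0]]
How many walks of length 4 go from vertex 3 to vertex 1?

0

The number of length-4 walks from vertex 3 to vertex 1 is entry (3,1) of B⁴, where B is the adjacency matrix.
B² = [[3, 0, 0, 0], [0, 1, 1, 1], [0, 1, 1, 1], [0, 1, 1, 1]]
B³ = [[0, 3, 3, 3], [3, 0, 0, 0], [3, 0, 0, 0], [3, 0, 0, 0]]
B⁴ = [[9, 0, 0, 0], [0, 3, 3, 3], [0, 3, 3, 3], [0, 3, 3, 3]]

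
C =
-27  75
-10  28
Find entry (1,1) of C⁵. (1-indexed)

-1407

tr C = 1 and det C = -6, so the characteristic polynomial is λ² − (1)λ + (-6) with roots -2 and 3.
Eigenvectors give P = [[3, -5], [1, -2]] with P⁻¹ = [[2, -5], [1, -3]], and C = P·diag(-2, 3)·P⁻¹.
Then C⁵ = P·diag(-32, 243)·P⁻¹ = [[-96, -1215], [-32, -486]] · [[2, -5], [1, -3]] = [[-1407, 4125], [-550, 1618]].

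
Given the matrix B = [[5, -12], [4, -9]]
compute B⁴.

[[-239, 480], [-160, 321]]

tr B = -4 and det B = 3, so the characteristic polynomial is λ² − (-4)λ + (3) with roots -3 and -1.
Eigenvectors give P = [[-3, 2], [-2, 1]] with P⁻¹ = [[1, -2], [2, -3]], and B = P·diag(-3, -1)·P⁻¹.
Then B⁴ = P·diag(81, 1)·P⁻¹ = [[-243, 2], [-162, 1]] · [[1, -2], [2, -3]] = [[-239, 480], [-160, 321]].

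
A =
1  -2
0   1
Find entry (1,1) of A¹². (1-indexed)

A = I + N where N = [[0, -2], [0, 0]] is strictly upper-triangular, so N² = 0.
(I + N)¹² = I + 12·N = [[1, -24], [0, 1]].

1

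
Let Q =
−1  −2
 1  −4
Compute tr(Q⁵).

−275

tr Q = −5 and det Q = 6, so the characteristic polynomial is λ² − (−5)λ + (6) with roots −2 and −3.
Eigenvectors give P = [[2, −1], [1, −1]] with P⁻¹ = [[1, −1], [1, −2]], and Q = P·diag(−2, −3)·P⁻¹.
Then Q⁵ = P·diag(−32, −243)·P⁻¹ = [[−64, 243], [−32, 243]] · [[1, −1], [1, −2]] = [[179, −422], [211, −454]].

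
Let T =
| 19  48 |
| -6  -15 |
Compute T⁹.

[[177139, 472368], [-59046, -157455]]

tr T = 4 and det T = 3, so the characteristic polynomial is λ² − (4)λ + (3) with roots 3 and 1.
Eigenvectors give P = [[3, -8], [-1, 3]] with P⁻¹ = [[3, 8], [1, 3]], and T = P·diag(3, 1)·P⁻¹.
Then T⁹ = P·diag(19683, 1)·P⁻¹ = [[59049, -8], [-19683, 3]] · [[3, 8], [1, 3]] = [[177139, 472368], [-59046, -157455]].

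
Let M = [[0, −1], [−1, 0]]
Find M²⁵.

M² = I (check: tr M = 0 and det M = −1), so M²⁵ = M since 25 is odd.

[[0, −1], [−1, 0]]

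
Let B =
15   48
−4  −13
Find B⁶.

[[2913, 8736], [−728, −2183]]

tr B = 2 and det B = −3, so the characteristic polynomial is λ² − (2)λ + (−3) with roots 3 and −1.
Eigenvectors give P = [[4, 3], [−1, −1]] with P⁻¹ = [[1, 3], [−1, −4]], and B = P·diag(3, −1)·P⁻¹.
Then B⁶ = P·diag(729, 1)·P⁻¹ = [[2916, 3], [−729, −1]] · [[1, 3], [−1, −4]] = [[2913, 8736], [−728, −2183]].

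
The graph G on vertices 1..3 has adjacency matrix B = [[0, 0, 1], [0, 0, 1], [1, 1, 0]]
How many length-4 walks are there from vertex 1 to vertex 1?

The number of length-4 walks from vertex 1 to vertex 1 is entry (1,1) of B^4, where B is the adjacency matrix.
B^2 = [[1, 1, 0], [1, 1, 0], [0, 0, 2]]
B^3 = [[0, 0, 2], [0, 0, 2], [2, 2, 0]]
B^4 = [[2, 2, 0], [2, 2, 0], [0, 0, 4]]

2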